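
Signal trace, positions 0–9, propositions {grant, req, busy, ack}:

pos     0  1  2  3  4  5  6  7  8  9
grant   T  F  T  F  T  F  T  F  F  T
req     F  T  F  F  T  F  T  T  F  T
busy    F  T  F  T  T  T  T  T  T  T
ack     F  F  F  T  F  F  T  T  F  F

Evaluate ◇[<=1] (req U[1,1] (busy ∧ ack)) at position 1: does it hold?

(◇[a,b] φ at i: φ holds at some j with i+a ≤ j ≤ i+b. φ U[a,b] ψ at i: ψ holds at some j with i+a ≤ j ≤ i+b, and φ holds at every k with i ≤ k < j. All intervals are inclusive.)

False

Check (req U[1,1] (busy ∧ ack)) at each j in [1,2]:
  j=1: fails
  j=2: fails
No position in the window satisfies it → formula fails.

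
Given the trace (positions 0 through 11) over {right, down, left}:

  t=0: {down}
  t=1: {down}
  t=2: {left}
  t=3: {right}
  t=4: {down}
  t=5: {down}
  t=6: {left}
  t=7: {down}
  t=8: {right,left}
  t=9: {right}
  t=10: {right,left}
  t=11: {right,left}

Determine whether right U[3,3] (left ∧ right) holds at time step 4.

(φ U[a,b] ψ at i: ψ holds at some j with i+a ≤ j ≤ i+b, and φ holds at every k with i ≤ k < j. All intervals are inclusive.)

No

Need some j in [7,7] with (left ∧ right), and right at every k in [4,j-1].
  j=7: (left ∧ right) false.
No j in the window works → until fails.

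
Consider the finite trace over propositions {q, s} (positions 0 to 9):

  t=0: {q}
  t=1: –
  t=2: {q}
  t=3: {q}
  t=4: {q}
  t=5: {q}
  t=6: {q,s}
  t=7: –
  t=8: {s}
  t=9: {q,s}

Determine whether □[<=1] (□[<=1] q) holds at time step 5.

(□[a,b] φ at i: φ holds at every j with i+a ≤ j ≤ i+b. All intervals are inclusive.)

False

Check □[<=1] q at every j in [5,6]:
  j=5: holds on [5,6]
  j=6: fails at 7
Fails at j=6 → formula fails.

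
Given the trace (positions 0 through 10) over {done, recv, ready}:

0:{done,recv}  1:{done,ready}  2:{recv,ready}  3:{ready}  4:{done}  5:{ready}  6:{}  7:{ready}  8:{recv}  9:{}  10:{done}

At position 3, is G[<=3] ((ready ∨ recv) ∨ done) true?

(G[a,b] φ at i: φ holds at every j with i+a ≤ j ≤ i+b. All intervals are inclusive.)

No

Check ((ready ∨ recv) ∨ done) at every j in [3,6]:
  j=3: true
  j=4: true
  j=5: true
  j=6: false
Fails at j=6 → formula fails.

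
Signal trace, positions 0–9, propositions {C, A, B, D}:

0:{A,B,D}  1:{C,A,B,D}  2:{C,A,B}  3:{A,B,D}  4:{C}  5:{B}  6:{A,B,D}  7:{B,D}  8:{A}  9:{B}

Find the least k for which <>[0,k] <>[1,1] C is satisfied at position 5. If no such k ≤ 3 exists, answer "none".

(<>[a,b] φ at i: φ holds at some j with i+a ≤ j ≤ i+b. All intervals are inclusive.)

Scan j = 5,6,… for <>[1,1] C:
  j=5: fails
  j=6: fails
  j=7: fails
  j=8: fails
No j in [5,8] satisfies it → none.

none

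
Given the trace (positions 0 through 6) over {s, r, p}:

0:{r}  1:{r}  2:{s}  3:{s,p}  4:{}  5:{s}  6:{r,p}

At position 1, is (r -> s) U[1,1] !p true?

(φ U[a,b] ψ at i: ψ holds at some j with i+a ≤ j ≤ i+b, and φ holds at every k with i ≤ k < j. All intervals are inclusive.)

Need some j in [2,2] with !p, and (r -> s) at every k in [1,j-1].
  j=2: !p holds, but (r -> s) fails at k=1 → not this j.
No j in the window works → until fails.

False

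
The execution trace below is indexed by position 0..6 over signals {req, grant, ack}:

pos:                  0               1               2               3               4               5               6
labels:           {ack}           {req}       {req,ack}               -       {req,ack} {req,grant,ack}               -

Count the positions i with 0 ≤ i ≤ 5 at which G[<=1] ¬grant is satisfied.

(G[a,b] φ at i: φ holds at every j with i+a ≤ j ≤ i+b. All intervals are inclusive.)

Evaluate at each i in [0,5]:
  i=0: ✓ (all of [0,1])
  i=1: ✓ (all of [1,2])
  i=2: ✓ (all of [2,3])
  i=3: ✓ (all of [3,4])
  i=4: ✗ (fails at j=5)
  i=5: ✗ (fails at j=5)
Positions where it holds: {0, 1, 2, 3} → 4.

4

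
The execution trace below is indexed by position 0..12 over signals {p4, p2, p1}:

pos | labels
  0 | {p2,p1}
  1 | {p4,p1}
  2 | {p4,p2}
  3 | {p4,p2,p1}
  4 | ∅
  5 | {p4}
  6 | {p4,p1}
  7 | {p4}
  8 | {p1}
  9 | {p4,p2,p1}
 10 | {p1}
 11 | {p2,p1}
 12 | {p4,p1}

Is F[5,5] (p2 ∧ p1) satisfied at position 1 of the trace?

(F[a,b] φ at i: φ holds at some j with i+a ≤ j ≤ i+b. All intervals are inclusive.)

Check (p2 ∧ p1) at each j in [6,6]:
  j=6: false
No position in the window satisfies it → formula fails.

Does not hold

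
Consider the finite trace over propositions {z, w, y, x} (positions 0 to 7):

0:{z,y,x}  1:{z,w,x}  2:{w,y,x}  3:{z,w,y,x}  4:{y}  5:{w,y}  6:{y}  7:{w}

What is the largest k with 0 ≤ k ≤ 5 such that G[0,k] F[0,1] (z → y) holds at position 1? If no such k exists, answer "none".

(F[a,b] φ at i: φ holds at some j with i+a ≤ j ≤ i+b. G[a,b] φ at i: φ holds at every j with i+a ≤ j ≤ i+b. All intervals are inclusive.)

5

F[0,1] (z → y) must hold from j=1 onward; find where it first fails.
  j=1: holds
  j=2: holds
  j=3: holds
  j=4: holds
  j=5: holds
  j=6: holds
Holds through j=6; largest k = 5.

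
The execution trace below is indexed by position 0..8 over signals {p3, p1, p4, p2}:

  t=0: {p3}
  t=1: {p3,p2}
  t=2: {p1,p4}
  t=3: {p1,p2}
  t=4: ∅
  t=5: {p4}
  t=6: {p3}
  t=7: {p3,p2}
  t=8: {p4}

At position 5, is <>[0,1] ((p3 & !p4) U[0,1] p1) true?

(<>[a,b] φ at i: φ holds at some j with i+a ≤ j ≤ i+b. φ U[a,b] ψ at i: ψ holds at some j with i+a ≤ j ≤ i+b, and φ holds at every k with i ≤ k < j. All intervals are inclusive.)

Does not hold

Check ((p3 & !p4) U[0,1] p1) at each j in [5,6]:
  j=5: fails
  j=6: fails
No position in the window satisfies it → formula fails.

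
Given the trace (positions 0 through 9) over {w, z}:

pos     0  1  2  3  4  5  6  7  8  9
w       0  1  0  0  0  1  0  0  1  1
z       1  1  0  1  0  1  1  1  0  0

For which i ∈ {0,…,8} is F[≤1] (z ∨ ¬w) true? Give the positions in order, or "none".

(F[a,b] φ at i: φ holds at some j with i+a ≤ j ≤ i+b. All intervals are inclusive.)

0, 1, 2, 3, 4, 5, 6, 7

Evaluate at each i in [0,8]:
  i=0: ✓ (witness j=0)
  i=1: ✓ (witness j=1)
  i=2: ✓ (witness j=2)
  i=3: ✓ (witness j=3)
  i=4: ✓ (witness j=4)
  i=5: ✓ (witness j=5)
  i=6: ✓ (witness j=6)
  i=7: ✓ (witness j=7)
  i=8: ✗ (none in [8,9])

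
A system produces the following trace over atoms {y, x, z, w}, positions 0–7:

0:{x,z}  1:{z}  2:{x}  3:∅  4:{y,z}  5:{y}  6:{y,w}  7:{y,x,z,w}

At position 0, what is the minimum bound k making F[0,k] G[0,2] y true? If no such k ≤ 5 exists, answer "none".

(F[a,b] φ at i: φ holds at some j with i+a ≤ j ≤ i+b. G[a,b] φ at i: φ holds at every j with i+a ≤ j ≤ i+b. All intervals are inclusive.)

4

Scan j = 0,1,… for G[0,2] y:
  j=0: fails
  j=1: fails
  j=2: fails
  j=3: fails
  j=4: holds
First hit at j=4, so smallest k = 4-0 = 4.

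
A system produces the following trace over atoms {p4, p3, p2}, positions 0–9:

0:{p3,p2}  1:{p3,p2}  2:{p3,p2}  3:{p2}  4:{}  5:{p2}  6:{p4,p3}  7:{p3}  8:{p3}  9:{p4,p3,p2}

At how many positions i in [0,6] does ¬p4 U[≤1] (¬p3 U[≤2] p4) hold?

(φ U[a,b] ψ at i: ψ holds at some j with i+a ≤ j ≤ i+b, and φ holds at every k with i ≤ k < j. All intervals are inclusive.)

4

Evaluate at each i in [0,6]:
  i=0: ✗ (no rhs in [0,1])
  i=1: ✗ (no rhs in [1,2])
  i=2: ✗ (no rhs in [2,3])
  i=3: ✓ (rhs at j=4; lhs holds on [3,3])
  i=4: ✓ (rhs at j=4)
  i=5: ✓ (rhs at j=5)
  i=6: ✓ (rhs at j=6)
Positions where it holds: {3, 4, 5, 6} → 4.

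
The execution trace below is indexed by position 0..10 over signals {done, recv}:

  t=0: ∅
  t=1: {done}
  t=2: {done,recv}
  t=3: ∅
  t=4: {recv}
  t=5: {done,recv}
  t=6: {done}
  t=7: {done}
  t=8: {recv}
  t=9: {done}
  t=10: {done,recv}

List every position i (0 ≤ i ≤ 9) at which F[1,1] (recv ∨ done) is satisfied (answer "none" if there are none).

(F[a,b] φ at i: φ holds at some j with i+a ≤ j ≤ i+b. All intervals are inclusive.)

0, 1, 3, 4, 5, 6, 7, 8, 9

Evaluate at each i in [0,9]:
  i=0: ✓ (witness j=1)
  i=1: ✓ (witness j=2)
  i=2: ✗ (none in [3,3])
  i=3: ✓ (witness j=4)
  i=4: ✓ (witness j=5)
  i=5: ✓ (witness j=6)
  i=6: ✓ (witness j=7)
  i=7: ✓ (witness j=8)
  i=8: ✓ (witness j=9)
  i=9: ✓ (witness j=10)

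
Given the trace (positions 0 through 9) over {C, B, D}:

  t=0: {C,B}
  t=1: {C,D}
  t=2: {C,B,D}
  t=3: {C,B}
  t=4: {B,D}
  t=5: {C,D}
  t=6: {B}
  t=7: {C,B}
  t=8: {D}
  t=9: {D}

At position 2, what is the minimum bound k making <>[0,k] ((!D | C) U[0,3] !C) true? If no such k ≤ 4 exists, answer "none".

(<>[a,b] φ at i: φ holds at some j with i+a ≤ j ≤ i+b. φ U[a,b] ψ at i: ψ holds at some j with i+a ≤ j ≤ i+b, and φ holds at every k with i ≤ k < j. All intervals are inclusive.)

0

Scan j = 2,3,… for ((!D | C) U[0,3] !C):
  j=2: holds
First hit at j=2, so smallest k = 2-2 = 0.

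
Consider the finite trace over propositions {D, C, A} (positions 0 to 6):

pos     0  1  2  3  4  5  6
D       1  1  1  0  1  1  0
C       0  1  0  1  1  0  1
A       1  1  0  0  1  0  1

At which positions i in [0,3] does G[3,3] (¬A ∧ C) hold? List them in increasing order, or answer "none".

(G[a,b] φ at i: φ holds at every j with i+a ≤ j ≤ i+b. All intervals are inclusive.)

0

Evaluate at each i in [0,3]:
  i=0: ✓ (all of [3,3])
  i=1: ✗ (fails at j=4)
  i=2: ✗ (fails at j=5)
  i=3: ✗ (fails at j=6)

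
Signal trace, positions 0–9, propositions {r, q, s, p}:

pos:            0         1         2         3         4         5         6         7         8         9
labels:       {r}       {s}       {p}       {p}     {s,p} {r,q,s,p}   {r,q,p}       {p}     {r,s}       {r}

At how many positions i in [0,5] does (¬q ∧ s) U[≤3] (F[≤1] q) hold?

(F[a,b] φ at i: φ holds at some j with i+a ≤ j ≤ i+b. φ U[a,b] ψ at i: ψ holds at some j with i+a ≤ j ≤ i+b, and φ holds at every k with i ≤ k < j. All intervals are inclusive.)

Evaluate at each i in [0,5]:
  i=0: ✗ (no rhs in [0,3])
  i=1: ✗ (lhs fails at k=2 before rhs at j=4)
  i=2: ✗ (lhs fails at k=2 before rhs at j=4)
  i=3: ✗ (lhs fails at k=3 before rhs at j=4)
  i=4: ✓ (rhs at j=4)
  i=5: ✓ (rhs at j=5)
Positions where it holds: {4, 5} → 2.

2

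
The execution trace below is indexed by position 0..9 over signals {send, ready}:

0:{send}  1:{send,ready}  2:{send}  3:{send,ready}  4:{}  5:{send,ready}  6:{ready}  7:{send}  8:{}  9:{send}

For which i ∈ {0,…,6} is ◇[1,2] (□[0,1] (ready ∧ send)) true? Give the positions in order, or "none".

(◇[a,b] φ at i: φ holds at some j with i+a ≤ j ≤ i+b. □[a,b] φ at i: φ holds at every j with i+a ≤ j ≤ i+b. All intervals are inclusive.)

none

Evaluate at each i in [0,6]:
  i=0: ✗ (none in [1,2])
  i=1: ✗ (none in [2,3])
  i=2: ✗ (none in [3,4])
  i=3: ✗ (none in [4,5])
  i=4: ✗ (none in [5,6])
  i=5: ✗ (none in [6,7])
  i=6: ✗ (none in [7,8])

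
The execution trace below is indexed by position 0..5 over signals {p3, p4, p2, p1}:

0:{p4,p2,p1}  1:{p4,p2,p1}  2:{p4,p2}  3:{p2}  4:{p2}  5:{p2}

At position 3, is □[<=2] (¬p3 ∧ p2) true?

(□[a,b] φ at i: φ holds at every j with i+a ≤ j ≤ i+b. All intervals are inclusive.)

Check (¬p3 ∧ p2) at every j in [3,5]:
  j=3: true
  j=4: true
  j=5: true
All positions satisfy it → formula holds.

True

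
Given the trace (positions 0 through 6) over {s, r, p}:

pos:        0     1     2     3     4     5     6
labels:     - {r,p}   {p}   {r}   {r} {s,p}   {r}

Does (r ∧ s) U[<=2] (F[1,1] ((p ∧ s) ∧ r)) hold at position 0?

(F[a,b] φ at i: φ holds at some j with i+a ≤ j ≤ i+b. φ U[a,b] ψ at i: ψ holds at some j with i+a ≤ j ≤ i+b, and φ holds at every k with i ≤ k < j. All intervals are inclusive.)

False

Need some j in [0,2] with F[1,1] ((p ∧ s) ∧ r), and (r ∧ s) at every k in [0,j-1].
  j=0: F[1,1] ((p ∧ s) ∧ r) — fails (none in [1,1]).
  j=1: F[1,1] ((p ∧ s) ∧ r) — fails (none in [2,2]).
  j=2: F[1,1] ((p ∧ s) ∧ r) — fails (none in [3,3]).
No j in the window works → until fails.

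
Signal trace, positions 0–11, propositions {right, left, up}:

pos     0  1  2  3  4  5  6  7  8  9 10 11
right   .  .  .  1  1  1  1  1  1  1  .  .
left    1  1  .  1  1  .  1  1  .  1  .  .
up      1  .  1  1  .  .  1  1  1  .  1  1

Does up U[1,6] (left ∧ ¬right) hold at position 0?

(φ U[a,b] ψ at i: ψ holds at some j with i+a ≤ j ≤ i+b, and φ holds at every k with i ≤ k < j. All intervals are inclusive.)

Need some j in [1,6] with (left ∧ ¬right), and up at every k in [0,j-1].
  j=1: (left ∧ ¬right) holds; up holds at every k in [0,0] → satisfied.

Holds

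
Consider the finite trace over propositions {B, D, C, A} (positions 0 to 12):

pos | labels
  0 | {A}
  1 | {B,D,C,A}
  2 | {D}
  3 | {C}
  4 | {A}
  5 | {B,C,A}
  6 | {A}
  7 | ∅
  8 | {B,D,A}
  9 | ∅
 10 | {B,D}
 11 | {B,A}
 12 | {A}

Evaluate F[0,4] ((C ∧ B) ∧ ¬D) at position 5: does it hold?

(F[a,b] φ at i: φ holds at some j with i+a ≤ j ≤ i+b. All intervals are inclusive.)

True

Check ((C ∧ B) ∧ ¬D) at each j in [5,9]:
  j=5: true
  j=6: false
  j=7: false
  j=8: false
  j=9: false
Found at j=5 → formula holds.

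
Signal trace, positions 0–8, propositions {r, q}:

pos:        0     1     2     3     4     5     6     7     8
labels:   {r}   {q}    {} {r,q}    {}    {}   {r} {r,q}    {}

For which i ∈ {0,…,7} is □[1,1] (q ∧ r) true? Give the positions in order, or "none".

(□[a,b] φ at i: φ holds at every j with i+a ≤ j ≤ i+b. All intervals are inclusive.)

2, 6

Evaluate at each i in [0,7]:
  i=0: ✗ (fails at j=1)
  i=1: ✗ (fails at j=2)
  i=2: ✓ (all of [3,3])
  i=3: ✗ (fails at j=4)
  i=4: ✗ (fails at j=5)
  i=5: ✗ (fails at j=6)
  i=6: ✓ (all of [7,7])
  i=7: ✗ (fails at j=8)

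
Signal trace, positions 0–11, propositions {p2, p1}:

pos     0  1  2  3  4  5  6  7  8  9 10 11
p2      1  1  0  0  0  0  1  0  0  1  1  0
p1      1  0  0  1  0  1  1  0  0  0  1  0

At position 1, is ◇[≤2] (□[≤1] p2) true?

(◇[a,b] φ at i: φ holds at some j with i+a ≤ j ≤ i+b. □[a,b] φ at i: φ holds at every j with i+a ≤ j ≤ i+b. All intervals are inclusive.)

Check □[≤1] p2 at each j in [1,3]:
  j=1: fails at 2
  j=2: fails at 2
  j=3: fails at 3
No position in the window satisfies it → formula fails.

Does not hold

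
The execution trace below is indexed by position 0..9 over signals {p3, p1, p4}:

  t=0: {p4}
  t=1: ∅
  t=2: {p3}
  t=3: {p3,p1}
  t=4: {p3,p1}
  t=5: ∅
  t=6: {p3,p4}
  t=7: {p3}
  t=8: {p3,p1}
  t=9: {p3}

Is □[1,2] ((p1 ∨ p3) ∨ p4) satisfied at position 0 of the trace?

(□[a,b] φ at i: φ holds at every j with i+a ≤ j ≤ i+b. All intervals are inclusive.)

Check ((p1 ∨ p3) ∨ p4) at every j in [1,2]:
  j=1: false
  j=2: true
Fails at j=1 → formula fails.

False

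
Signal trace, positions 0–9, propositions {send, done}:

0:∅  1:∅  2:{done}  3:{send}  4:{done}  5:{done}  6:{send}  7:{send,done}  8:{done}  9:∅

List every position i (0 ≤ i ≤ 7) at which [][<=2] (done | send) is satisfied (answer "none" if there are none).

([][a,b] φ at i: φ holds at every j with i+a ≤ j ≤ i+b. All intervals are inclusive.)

Evaluate at each i in [0,7]:
  i=0: ✗ (fails at j=0)
  i=1: ✗ (fails at j=1)
  i=2: ✓ (all of [2,4])
  i=3: ✓ (all of [3,5])
  i=4: ✓ (all of [4,6])
  i=5: ✓ (all of [5,7])
  i=6: ✓ (all of [6,8])
  i=7: ✗ (fails at j=9)

2, 3, 4, 5, 6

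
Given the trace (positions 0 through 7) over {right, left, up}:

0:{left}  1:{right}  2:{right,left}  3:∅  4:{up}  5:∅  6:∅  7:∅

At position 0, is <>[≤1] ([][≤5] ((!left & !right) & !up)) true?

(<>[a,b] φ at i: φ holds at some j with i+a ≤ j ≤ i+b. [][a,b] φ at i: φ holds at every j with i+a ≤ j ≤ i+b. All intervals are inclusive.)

No

Check [][≤5] ((!left & !right) & !up) at each j in [0,1]:
  j=0: fails at 0
  j=1: fails at 1
No position in the window satisfies it → formula fails.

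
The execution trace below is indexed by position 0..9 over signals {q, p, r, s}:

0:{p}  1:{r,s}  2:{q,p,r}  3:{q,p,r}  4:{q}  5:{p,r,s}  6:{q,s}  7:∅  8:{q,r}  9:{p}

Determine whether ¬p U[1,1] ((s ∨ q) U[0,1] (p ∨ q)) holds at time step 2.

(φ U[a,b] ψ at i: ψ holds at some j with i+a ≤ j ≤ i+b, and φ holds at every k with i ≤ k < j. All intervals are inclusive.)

No

Need some j in [3,3] with ((s ∨ q) U[0,1] (p ∨ q)), and ¬p at every k in [2,j-1].
  j=3: ((s ∨ q) U[0,1] (p ∨ q)) holds, but ¬p fails at k=2 → not this j.
No j in the window works → until fails.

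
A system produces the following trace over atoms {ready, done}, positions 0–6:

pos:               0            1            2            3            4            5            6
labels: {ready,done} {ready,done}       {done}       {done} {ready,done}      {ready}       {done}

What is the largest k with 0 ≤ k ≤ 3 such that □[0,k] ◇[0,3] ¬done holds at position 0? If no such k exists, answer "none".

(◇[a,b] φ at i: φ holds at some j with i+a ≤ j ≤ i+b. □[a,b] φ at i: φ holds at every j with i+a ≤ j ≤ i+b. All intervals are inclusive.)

none

◇[0,3] ¬done must hold from j=0 onward; find where it first fails.
  j=0: fails → no k works.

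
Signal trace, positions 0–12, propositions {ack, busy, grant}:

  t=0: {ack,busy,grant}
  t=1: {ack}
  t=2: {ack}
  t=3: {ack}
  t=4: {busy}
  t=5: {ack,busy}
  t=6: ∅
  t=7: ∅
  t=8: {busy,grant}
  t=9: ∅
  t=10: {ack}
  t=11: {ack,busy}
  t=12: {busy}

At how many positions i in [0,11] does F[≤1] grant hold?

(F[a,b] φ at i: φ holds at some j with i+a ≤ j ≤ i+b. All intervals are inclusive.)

Evaluate at each i in [0,11]:
  i=0: ✓ (witness j=0)
  i=1: ✗ (none in [1,2])
  i=2: ✗ (none in [2,3])
  i=3: ✗ (none in [3,4])
  i=4: ✗ (none in [4,5])
  i=5: ✗ (none in [5,6])
  i=6: ✗ (none in [6,7])
  i=7: ✓ (witness j=8)
  i=8: ✓ (witness j=8)
  i=9: ✗ (none in [9,10])
  i=10: ✗ (none in [10,11])
  i=11: ✗ (none in [11,12])
Positions where it holds: {0, 7, 8} → 3.

3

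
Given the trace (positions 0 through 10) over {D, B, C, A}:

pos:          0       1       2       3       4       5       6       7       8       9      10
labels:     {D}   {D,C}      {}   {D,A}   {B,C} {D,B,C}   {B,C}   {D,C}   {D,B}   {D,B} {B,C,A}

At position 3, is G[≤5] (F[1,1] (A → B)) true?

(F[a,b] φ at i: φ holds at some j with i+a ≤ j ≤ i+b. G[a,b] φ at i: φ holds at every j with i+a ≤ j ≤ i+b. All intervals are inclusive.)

Holds

Check F[1,1] (A → B) at every j in [3,8]:
  j=3: holds (witness at 4)
  j=4: holds (witness at 5)
  j=5: holds (witness at 6)
  j=6: holds (witness at 7)
  j=7: holds (witness at 8)
  j=8: holds (witness at 9)
All positions satisfy it → formula holds.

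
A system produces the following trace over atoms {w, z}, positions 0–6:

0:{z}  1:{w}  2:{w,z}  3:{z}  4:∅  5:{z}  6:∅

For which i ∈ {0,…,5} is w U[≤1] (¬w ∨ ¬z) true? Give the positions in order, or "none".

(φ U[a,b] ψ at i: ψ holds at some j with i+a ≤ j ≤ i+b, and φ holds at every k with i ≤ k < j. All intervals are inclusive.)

Evaluate at each i in [0,5]:
  i=0: ✓ (rhs at j=0)
  i=1: ✓ (rhs at j=1)
  i=2: ✓ (rhs at j=3; lhs holds on [2,2])
  i=3: ✓ (rhs at j=3)
  i=4: ✓ (rhs at j=4)
  i=5: ✓ (rhs at j=5)

0, 1, 2, 3, 4, 5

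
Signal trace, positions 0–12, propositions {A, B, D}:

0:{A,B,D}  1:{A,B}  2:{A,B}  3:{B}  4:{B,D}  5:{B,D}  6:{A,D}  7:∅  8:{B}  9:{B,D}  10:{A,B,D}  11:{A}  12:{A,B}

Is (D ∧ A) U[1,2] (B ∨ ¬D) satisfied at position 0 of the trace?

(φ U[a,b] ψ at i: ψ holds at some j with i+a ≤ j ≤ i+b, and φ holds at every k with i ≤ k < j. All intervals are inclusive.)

True

Need some j in [1,2] with (B ∨ ¬D), and (D ∧ A) at every k in [0,j-1].
  j=1: (B ∨ ¬D) holds; (D ∧ A) holds at every k in [0,0] → satisfied.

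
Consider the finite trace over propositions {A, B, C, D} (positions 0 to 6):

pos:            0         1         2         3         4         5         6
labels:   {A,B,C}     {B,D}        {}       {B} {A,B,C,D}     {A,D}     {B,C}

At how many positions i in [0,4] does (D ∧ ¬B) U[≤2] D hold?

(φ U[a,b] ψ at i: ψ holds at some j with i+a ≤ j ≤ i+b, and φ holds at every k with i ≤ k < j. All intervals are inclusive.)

2

Evaluate at each i in [0,4]:
  i=0: ✗ (lhs fails at k=0 before rhs at j=1)
  i=1: ✓ (rhs at j=1)
  i=2: ✗ (lhs fails at k=2 before rhs at j=4)
  i=3: ✗ (lhs fails at k=3 before rhs at j=4)
  i=4: ✓ (rhs at j=4)
Positions where it holds: {1, 4} → 2.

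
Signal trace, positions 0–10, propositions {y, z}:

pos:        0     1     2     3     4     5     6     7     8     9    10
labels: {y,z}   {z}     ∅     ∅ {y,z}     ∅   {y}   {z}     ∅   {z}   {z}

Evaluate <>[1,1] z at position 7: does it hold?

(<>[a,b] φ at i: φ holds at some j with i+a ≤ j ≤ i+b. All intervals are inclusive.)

Check z at each j in [8,8]:
  j=8: false
No position in the window satisfies it → formula fails.

No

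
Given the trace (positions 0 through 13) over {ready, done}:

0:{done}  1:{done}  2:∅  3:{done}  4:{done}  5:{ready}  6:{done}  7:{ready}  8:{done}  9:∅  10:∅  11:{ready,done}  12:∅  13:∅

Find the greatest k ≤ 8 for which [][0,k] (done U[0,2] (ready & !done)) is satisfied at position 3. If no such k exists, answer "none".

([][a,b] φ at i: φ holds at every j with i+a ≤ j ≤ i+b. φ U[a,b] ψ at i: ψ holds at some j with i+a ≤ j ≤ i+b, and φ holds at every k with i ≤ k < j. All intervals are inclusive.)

4

(done U[0,2] (ready & !done)) must hold from j=3 onward; find where it first fails.
  j=3: holds
  j=4: holds
  j=5: holds
  j=6: holds
  j=7: holds
  j=8: fails
Holds on [3,7], so largest k = 4.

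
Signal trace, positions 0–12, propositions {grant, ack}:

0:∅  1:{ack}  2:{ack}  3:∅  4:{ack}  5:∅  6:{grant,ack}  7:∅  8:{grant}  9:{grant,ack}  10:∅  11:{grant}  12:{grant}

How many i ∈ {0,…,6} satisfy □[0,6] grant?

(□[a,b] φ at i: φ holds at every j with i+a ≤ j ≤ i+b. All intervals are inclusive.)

0

Evaluate at each i in [0,6]:
  i=0: ✗ (fails at j=0)
  i=1: ✗ (fails at j=1)
  i=2: ✗ (fails at j=2)
  i=3: ✗ (fails at j=3)
  i=4: ✗ (fails at j=4)
  i=5: ✗ (fails at j=5)
  i=6: ✗ (fails at j=7)
Positions where it holds: {} → 0.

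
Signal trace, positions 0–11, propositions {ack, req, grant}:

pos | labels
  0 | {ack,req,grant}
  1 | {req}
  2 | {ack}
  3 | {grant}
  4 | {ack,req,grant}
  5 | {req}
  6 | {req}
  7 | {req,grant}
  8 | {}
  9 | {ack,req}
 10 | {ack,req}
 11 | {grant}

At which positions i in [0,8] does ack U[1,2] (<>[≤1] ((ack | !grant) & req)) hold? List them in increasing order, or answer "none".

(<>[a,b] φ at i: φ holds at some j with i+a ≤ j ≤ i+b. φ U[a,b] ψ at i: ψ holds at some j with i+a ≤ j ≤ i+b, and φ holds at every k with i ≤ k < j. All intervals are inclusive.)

Evaluate at each i in [0,8]:
  i=0: ✓ (rhs at j=1; lhs holds on [0,0])
  i=1: ✗ (lhs fails at k=1 before rhs at j=3)
  i=2: ✓ (rhs at j=3; lhs holds on [2,2])
  i=3: ✗ (lhs fails at k=3 before rhs at j=4)
  i=4: ✓ (rhs at j=5; lhs holds on [4,4])
  i=5: ✗ (lhs fails at k=5 before rhs at j=6)
  i=6: ✗ (lhs fails at k=6 before rhs at j=8)
  i=7: ✗ (lhs fails at k=7 before rhs at j=8)
  i=8: ✗ (lhs fails at k=8 before rhs at j=9)

0, 2, 4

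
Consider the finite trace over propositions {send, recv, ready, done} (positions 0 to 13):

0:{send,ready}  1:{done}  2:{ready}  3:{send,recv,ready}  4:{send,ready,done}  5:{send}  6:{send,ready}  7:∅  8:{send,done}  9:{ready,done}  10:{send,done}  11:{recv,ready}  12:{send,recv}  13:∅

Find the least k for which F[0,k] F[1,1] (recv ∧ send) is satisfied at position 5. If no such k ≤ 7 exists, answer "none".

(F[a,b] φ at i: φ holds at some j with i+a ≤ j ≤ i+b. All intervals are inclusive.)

Scan j = 5,6,… for F[1,1] (recv ∧ send):
  j=5: fails
  j=6: fails
  j=7: fails
  j=8: fails
  j=9: fails
  j=10: fails
  j=11: holds
First hit at j=11, so smallest k = 11-5 = 6.

6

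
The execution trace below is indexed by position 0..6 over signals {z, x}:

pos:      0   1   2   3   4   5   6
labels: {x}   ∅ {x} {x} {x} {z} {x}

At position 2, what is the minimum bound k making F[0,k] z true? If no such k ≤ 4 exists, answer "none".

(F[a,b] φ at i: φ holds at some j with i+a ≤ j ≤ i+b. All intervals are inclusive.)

3

Scan j = 2,3,… for z:
  j=2: fails
  j=3: fails
  j=4: fails
  j=5: holds
First hit at j=5, so smallest k = 5-2 = 3.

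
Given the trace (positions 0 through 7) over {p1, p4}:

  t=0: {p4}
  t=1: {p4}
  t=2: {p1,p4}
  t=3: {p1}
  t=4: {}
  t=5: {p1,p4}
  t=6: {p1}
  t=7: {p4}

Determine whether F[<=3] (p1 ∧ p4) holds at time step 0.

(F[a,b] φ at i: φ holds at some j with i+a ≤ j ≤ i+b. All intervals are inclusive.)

Check (p1 ∧ p4) at each j in [0,3]:
  j=0: false
  j=1: false
  j=2: true
  j=3: false
Found at j=2 → formula holds.

Yes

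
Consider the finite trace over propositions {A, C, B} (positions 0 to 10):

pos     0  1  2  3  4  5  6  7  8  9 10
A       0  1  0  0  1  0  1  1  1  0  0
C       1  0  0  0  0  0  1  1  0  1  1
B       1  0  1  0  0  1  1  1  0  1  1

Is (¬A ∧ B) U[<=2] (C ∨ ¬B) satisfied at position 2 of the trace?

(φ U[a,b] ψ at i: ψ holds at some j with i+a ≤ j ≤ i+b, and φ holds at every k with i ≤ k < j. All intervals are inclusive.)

Need some j in [2,4] with (C ∨ ¬B), and (¬A ∧ B) at every k in [2,j-1].
  j=2: (C ∨ ¬B) false.
  j=3: (C ∨ ¬B) holds; (¬A ∧ B) holds at every k in [2,2] → satisfied.

Holds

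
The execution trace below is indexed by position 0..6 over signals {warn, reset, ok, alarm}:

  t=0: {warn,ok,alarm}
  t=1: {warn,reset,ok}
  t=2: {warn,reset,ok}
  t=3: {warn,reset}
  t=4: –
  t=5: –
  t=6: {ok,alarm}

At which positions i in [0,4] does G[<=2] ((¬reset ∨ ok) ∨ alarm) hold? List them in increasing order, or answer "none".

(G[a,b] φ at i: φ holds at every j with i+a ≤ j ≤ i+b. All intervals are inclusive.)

0, 4

Evaluate at each i in [0,4]:
  i=0: ✓ (all of [0,2])
  i=1: ✗ (fails at j=3)
  i=2: ✗ (fails at j=3)
  i=3: ✗ (fails at j=3)
  i=4: ✓ (all of [4,6])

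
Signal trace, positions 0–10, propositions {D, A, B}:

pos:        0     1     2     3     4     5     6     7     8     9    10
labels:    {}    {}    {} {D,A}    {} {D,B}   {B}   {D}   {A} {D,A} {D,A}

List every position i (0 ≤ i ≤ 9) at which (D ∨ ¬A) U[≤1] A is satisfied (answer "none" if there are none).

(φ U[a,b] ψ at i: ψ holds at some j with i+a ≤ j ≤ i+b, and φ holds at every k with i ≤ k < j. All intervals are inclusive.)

2, 3, 7, 8, 9

Evaluate at each i in [0,9]:
  i=0: ✗ (no rhs in [0,1])
  i=1: ✗ (no rhs in [1,2])
  i=2: ✓ (rhs at j=3; lhs holds on [2,2])
  i=3: ✓ (rhs at j=3)
  i=4: ✗ (no rhs in [4,5])
  i=5: ✗ (no rhs in [5,6])
  i=6: ✗ (no rhs in [6,7])
  i=7: ✓ (rhs at j=8; lhs holds on [7,7])
  i=8: ✓ (rhs at j=8)
  i=9: ✓ (rhs at j=9)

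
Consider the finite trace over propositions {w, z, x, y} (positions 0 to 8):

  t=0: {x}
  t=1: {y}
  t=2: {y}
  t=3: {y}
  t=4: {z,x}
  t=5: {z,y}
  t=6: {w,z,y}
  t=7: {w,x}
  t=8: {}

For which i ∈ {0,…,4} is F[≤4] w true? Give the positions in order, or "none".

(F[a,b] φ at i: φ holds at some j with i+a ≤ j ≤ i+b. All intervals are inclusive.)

Evaluate at each i in [0,4]:
  i=0: ✗ (none in [0,4])
  i=1: ✗ (none in [1,5])
  i=2: ✓ (witness j=6)
  i=3: ✓ (witness j=6)
  i=4: ✓ (witness j=6)

2, 3, 4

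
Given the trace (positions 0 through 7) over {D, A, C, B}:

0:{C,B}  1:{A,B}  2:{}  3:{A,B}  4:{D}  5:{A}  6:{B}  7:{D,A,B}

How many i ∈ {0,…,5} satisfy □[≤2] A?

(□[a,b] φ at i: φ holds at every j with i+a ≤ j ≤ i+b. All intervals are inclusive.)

Evaluate at each i in [0,5]:
  i=0: ✗ (fails at j=0)
  i=1: ✗ (fails at j=2)
  i=2: ✗ (fails at j=2)
  i=3: ✗ (fails at j=4)
  i=4: ✗ (fails at j=4)
  i=5: ✗ (fails at j=6)
Positions where it holds: {} → 0.

0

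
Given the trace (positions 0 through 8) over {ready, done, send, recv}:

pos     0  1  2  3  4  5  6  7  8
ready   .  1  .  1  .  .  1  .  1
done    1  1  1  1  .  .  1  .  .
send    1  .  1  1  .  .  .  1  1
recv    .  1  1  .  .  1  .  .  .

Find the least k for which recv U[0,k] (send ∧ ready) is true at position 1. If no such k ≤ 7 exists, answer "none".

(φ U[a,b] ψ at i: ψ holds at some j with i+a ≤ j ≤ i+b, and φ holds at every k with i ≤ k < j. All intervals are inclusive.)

Need earliest j ≥ 1 with (send ∧ ready), and recv at every k in [1,j-1].
  j=1: rhs fails.
  j=2: rhs fails.
  j=3: rhs holds; lhs holds on [1,2]. k = 2.

2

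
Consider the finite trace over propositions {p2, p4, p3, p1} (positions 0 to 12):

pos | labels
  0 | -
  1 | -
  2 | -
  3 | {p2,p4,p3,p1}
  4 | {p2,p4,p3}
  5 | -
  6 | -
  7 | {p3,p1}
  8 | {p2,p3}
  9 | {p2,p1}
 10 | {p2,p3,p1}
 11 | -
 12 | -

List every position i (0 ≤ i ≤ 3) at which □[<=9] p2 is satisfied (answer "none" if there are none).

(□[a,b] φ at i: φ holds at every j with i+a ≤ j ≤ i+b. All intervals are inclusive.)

Evaluate at each i in [0,3]:
  i=0: ✗ (fails at j=0)
  i=1: ✗ (fails at j=1)
  i=2: ✗ (fails at j=2)
  i=3: ✗ (fails at j=5)

none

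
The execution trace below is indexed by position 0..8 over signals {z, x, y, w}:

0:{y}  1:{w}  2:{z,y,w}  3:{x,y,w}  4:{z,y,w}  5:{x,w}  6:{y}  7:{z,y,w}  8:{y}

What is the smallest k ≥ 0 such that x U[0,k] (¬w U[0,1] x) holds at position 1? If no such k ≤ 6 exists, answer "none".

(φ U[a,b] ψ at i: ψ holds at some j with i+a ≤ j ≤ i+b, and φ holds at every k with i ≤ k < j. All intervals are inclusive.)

none

Need earliest j ≥ 1 with (¬w U[0,1] x), and x at every k in [1,j-1].
  j=1: rhs fails.
  j=2: rhs fails.
  j=3: rhs holds but lhs fails at k=1.
  j=4: rhs fails.
  j=5: rhs holds but lhs fails at k=1.
  j=6: rhs fails.
  j=7: rhs fails.
No witness within the range → none.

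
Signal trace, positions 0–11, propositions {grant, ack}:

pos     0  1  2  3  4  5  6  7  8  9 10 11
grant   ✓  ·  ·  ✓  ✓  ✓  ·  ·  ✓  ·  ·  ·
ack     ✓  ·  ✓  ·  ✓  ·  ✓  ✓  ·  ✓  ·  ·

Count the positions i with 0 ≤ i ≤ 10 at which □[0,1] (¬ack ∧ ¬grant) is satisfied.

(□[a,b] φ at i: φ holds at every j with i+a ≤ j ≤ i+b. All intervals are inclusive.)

Evaluate at each i in [0,10]:
  i=0: ✗ (fails at j=0)
  i=1: ✗ (fails at j=2)
  i=2: ✗ (fails at j=2)
  i=3: ✗ (fails at j=3)
  i=4: ✗ (fails at j=4)
  i=5: ✗ (fails at j=5)
  i=6: ✗ (fails at j=6)
  i=7: ✗ (fails at j=7)
  i=8: ✗ (fails at j=8)
  i=9: ✗ (fails at j=9)
  i=10: ✓ (all of [10,11])
Positions where it holds: {10} → 1.

1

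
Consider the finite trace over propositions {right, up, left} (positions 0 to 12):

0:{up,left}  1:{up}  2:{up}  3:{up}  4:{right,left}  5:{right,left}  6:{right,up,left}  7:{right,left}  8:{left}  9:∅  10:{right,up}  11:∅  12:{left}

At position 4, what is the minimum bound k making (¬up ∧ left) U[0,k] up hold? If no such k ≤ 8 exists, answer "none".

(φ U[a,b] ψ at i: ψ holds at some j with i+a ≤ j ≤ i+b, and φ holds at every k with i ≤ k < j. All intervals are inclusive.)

Need earliest j ≥ 4 with up, and (¬up ∧ left) at every k in [4,j-1].
  j=4: rhs fails.
  j=5: rhs fails.
  j=6: rhs holds; lhs holds on [4,5]. k = 2.

2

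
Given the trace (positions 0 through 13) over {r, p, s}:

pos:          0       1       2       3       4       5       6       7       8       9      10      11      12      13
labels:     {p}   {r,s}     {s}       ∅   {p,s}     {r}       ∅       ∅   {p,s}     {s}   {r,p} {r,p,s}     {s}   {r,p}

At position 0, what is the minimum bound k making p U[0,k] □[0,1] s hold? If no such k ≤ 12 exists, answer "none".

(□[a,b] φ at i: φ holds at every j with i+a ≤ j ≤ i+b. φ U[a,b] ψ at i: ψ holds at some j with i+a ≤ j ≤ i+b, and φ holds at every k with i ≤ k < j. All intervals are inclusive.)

Need earliest j ≥ 0 with □[0,1] s, and p at every k in [0,j-1].
  j=0: rhs fails.
  j=1: rhs holds; lhs holds on [0,0]. k = 1.

1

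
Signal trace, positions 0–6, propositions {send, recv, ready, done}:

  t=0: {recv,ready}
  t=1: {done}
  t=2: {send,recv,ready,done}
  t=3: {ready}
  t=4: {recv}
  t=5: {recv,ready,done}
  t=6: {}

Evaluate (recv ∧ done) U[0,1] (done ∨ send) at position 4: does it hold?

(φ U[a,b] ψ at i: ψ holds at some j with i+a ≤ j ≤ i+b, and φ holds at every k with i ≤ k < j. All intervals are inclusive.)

Does not hold

Need some j in [4,5] with (done ∨ send), and (recv ∧ done) at every k in [4,j-1].
  j=4: (done ∨ send) false.
  j=5: (done ∨ send) holds, but (recv ∧ done) fails at k=4 → not this j.
No j in the window works → until fails.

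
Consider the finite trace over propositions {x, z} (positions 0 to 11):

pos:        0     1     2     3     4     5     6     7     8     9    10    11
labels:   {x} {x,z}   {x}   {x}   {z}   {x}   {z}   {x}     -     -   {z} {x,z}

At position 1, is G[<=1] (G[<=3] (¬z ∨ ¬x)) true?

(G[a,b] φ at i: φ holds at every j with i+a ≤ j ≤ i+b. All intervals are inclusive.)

Check G[<=3] (¬z ∨ ¬x) at every j in [1,2]:
  j=1: fails at 1
  j=2: holds on [2,5]
Fails at j=1 → formula fails.

Does not hold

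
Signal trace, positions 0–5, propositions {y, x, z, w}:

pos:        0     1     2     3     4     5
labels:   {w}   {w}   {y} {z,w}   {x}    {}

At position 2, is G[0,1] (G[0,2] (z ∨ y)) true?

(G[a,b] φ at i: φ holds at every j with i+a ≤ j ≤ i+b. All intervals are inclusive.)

Check G[0,2] (z ∨ y) at every j in [2,3]:
  j=2: fails at 4
  j=3: fails at 4
Fails at j=2 → formula fails.

No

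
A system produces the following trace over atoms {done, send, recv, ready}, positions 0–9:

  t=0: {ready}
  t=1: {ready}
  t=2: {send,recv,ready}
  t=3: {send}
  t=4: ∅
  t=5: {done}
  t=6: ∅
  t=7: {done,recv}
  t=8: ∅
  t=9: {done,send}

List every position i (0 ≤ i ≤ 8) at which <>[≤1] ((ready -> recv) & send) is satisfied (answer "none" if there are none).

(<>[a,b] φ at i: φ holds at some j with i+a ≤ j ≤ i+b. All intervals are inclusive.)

Evaluate at each i in [0,8]:
  i=0: ✗ (none in [0,1])
  i=1: ✓ (witness j=2)
  i=2: ✓ (witness j=2)
  i=3: ✓ (witness j=3)
  i=4: ✗ (none in [4,5])
  i=5: ✗ (none in [5,6])
  i=6: ✗ (none in [6,7])
  i=7: ✗ (none in [7,8])
  i=8: ✓ (witness j=9)

1, 2, 3, 8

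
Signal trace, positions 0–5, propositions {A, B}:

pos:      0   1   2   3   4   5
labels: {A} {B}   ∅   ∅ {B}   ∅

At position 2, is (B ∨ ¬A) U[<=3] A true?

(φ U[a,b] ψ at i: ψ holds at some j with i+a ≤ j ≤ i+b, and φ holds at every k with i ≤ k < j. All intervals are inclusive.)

No

Need some j in [2,5] with A, and (B ∨ ¬A) at every k in [2,j-1].
  j=2: A false.
  j=3: A false.
  j=4: A false.
  j=5: A false.
No j in the window works → until fails.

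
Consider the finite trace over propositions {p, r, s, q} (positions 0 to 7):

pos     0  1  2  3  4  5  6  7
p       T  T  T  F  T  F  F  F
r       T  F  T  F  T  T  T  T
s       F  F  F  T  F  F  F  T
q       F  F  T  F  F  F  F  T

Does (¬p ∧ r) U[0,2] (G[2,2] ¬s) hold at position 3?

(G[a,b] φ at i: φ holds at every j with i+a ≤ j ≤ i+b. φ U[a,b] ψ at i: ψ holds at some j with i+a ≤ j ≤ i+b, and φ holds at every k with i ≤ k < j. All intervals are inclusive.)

Need some j in [3,5] with G[2,2] ¬s, and (¬p ∧ r) at every k in [3,j-1].
  j=3: G[2,2] ¬s holds; no prefix to check → satisfied.

Holds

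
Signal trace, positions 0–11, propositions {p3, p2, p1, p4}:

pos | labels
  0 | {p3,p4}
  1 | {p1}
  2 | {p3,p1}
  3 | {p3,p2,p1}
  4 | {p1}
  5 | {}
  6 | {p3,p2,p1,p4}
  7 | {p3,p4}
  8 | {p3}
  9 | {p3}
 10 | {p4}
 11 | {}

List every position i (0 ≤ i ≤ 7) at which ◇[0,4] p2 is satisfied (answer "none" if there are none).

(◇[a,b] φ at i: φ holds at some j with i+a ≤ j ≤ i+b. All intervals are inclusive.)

0, 1, 2, 3, 4, 5, 6

Evaluate at each i in [0,7]:
  i=0: ✓ (witness j=3)
  i=1: ✓ (witness j=3)
  i=2: ✓ (witness j=3)
  i=3: ✓ (witness j=3)
  i=4: ✓ (witness j=6)
  i=5: ✓ (witness j=6)
  i=6: ✓ (witness j=6)
  i=7: ✗ (none in [7,11])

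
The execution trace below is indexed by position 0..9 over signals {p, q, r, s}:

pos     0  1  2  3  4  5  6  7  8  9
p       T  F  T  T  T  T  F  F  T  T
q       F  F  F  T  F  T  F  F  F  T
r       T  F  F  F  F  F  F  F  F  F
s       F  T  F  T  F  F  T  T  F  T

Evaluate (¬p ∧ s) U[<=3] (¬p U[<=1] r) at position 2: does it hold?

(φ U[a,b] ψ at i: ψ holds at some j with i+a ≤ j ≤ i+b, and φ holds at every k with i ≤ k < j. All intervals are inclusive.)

Does not hold

Need some j in [2,5] with (¬p U[<=1] r), and (¬p ∧ s) at every k in [2,j-1].
  j=2: (¬p U[<=1] r) — fails.
  j=3: (¬p U[<=1] r) — fails.
  j=4: (¬p U[<=1] r) — fails.
  j=5: (¬p U[<=1] r) — fails.
No j in the window works → until fails.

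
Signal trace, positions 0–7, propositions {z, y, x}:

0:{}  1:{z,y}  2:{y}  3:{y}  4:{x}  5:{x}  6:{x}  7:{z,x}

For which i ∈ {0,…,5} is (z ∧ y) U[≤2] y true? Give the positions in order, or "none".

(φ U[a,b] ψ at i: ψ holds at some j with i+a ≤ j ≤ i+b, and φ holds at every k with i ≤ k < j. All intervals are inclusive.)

Evaluate at each i in [0,5]:
  i=0: ✗ (lhs fails at k=0 before rhs at j=1)
  i=1: ✓ (rhs at j=1)
  i=2: ✓ (rhs at j=2)
  i=3: ✓ (rhs at j=3)
  i=4: ✗ (no rhs in [4,6])
  i=5: ✗ (no rhs in [5,7])

1, 2, 3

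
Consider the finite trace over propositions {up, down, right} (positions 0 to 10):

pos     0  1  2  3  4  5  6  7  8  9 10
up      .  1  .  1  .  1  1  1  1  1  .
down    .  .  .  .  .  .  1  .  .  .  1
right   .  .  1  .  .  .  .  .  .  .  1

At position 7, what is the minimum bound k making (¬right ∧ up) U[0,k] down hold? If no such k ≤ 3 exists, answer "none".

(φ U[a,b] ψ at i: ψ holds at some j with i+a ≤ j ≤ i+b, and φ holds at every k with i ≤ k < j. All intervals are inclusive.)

Need earliest j ≥ 7 with down, and (¬right ∧ up) at every k in [7,j-1].
  j=7: rhs fails.
  j=8: rhs fails.
  j=9: rhs fails.
  j=10: rhs holds; lhs holds on [7,9]. k = 3.

3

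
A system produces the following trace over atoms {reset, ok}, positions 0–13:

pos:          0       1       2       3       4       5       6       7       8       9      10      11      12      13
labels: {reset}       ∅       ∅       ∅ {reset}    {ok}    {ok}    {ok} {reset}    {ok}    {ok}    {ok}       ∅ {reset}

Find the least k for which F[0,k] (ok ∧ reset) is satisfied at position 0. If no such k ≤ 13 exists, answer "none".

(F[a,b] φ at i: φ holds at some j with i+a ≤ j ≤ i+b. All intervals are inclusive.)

none

Scan j = 0,1,… for (ok ∧ reset):
  j=0: fails
  j=1: fails
  j=2: fails
  j=3: fails
  j=4: fails
  j=5: fails
  j=6: fails
  j=7: fails
  j=8: fails
  j=9: fails
  j=10: fails
  j=11: fails
  j=12: fails
  j=13: fails
No j in [0,13] satisfies it → none.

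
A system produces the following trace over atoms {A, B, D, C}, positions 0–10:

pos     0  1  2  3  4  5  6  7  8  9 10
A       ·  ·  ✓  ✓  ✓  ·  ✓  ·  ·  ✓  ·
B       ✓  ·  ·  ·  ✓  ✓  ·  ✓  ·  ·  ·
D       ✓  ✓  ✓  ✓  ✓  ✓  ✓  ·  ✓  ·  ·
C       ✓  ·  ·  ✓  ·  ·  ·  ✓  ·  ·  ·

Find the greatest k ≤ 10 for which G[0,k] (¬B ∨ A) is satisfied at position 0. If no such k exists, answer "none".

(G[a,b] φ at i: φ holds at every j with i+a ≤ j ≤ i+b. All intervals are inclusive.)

none

(¬B ∨ A) must hold from j=0 onward; find where it first fails.
  j=0: fails → no k works.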